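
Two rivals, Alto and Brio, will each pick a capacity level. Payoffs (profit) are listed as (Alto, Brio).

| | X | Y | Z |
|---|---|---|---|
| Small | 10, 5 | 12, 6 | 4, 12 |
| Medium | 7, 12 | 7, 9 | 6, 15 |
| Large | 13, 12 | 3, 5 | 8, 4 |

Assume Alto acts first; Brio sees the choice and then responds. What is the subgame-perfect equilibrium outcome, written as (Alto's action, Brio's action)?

(Large, X)

Work backward from Brio's decision.
- Small: BR = Z, leader payoff 4.
- Medium: BR = Z, leader payoff 6.
- Large: BR = X, leader payoff 13.
Maximizing over 4, 6, 13, Alto chooses Large. Subgame-perfect outcome: (Large, X) with payoffs (13, 12).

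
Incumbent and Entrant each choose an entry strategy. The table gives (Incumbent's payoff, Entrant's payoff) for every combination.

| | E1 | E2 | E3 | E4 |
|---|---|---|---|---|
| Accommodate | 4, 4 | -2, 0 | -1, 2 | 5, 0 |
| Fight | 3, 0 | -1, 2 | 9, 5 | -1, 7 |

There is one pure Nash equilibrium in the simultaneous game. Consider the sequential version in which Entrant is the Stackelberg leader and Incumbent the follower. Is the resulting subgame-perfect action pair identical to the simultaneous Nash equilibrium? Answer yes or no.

Work backward from Incumbent's decision.
- E1 → Incumbent plays Accommodate (best of 4, 3); Entrant gets 4.
- E2 → Incumbent plays Fight (best of -2, -1); Entrant gets 2.
- E3 → Incumbent plays Fight (best of -1, 9); Entrant gets 5.
- E4 → Incumbent plays Accommodate (best of 5, -1); Entrant gets 0.
Among 4, 2, 5, 0, the best is 5 at E3. Subgame-perfect outcome: (Fight, E3) with payoffs (9, 5).
For the simultaneous game, intersect best replies.
Incumbent's best replies: E1→Accommodate; E2→Fight; E3→Fight; E4→Accommodate.
Entrant's best replies: Accommodate→E1; Fight→E4.
Only (Accommodate, E1) has each player best-responding; Nash payoffs (4, 4).
Sequential outcome (Fight, E3) differs from the Nash profile (Accommodate, E1).

no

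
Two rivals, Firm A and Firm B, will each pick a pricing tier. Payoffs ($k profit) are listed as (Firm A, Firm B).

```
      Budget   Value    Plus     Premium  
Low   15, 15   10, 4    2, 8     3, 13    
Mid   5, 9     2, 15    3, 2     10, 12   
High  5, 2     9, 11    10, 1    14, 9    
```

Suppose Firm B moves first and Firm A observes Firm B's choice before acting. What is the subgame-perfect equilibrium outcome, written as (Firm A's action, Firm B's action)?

(Low, Budget)

Backward induction with Firm B moving first.
- Budget → Firm A plays Low (best of 15, 5, 5); Firm B gets 15.
- Value → Firm A plays Low (best of 10, 2, 9); Firm B gets 4.
- Plus → Firm A plays High (best of 2, 3, 10); Firm B gets 1.
- Premium → Firm A plays High (best of 3, 10, 14); Firm B gets 9.
Firm B's induced payoffs are 15, 4, 1, 9, so Firm B commits to Budget. Subgame-perfect outcome: (Low, Budget) with payoffs (15, 15).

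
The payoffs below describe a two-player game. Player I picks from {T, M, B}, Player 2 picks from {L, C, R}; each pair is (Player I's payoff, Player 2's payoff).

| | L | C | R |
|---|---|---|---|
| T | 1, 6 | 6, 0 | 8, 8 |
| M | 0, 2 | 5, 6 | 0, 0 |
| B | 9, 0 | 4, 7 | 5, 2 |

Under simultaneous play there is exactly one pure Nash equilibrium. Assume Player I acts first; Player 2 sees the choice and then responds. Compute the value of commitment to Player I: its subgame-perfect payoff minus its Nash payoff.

Backward induction with Player I moving first.
- T: Player 2 compares 6, 0, 8 and picks R; Player I would get 8.
- M: Player 2 compares 2, 6, 0 and picks C; Player I would get 5.
- B: Player 2 compares 0, 7, 2 and picks C; Player I would get 4.
Player I's induced payoffs are 8, 5, 4, so Player I commits to T. Subgame-perfect outcome: (T, R) with payoffs (8, 8).
Now find the simultaneous Nash equilibrium.
Player I's best replies: L→B; C→T; R→T.
Player 2's best replies: T→R; M→C; B→C.
The unique mutual best reply is (T, R), giving (8, 8).
Player I's commitment gain: 8 − 8 = 0.

0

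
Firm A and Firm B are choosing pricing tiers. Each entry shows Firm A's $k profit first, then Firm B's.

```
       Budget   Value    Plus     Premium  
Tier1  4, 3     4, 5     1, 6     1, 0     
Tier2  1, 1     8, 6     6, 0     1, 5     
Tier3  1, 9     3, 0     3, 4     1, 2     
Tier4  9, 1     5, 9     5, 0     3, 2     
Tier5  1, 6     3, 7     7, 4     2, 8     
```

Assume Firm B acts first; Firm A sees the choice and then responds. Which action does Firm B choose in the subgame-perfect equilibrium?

Value

Solve by backward induction (Firm B leads).
- Budget → Firm A plays Tier4 (best of 4, 1, 1, 9, 1); Firm B gets 1.
- Value → Firm A plays Tier2 (best of 4, 8, 3, 5, 3); Firm B gets 6.
- Plus → Firm A plays Tier5 (best of 1, 6, 3, 5, 7); Firm B gets 4.
- Premium → Firm A plays Tier4 (best of 1, 1, 1, 3, 2); Firm B gets 2.
Maximizing over 1, 6, 4, 2, Firm B chooses Value. Subgame-perfect outcome: (Tier2, Value) with payoffs (8, 6).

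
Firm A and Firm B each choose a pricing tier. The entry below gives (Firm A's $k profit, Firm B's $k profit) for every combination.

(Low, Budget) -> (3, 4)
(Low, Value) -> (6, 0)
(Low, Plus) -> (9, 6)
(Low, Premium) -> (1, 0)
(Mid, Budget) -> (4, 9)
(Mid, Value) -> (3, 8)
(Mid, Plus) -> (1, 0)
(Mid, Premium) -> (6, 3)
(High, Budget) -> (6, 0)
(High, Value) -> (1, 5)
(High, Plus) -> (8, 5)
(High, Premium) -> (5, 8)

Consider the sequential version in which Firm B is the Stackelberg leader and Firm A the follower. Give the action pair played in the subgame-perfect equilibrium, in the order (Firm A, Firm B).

Solve by backward induction (Firm B leads).
- Budget: BR = High, leader payoff 0.
- Value: BR = Low, leader payoff 0.
- Plus: BR = Low, leader payoff 6.
- Premium: BR = Mid, leader payoff 3.
Firm B's induced payoffs are 0, 0, 6, 3, so Firm B commits to Plus. Subgame-perfect outcome: (Low, Plus) with payoffs (9, 6).

(Low, Plus)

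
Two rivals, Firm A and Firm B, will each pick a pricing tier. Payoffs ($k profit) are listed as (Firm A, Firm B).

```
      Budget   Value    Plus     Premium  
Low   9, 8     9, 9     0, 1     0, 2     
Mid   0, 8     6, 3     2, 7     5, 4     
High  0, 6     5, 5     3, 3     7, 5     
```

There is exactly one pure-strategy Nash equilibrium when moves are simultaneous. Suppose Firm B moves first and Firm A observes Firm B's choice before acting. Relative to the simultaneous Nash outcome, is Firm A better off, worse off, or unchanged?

Work backward from Firm A's decision.
- Budget: BR = Low, leader payoff 8.
- Value: BR = Low, leader payoff 9.
- Plus: BR = High, leader payoff 3.
- Premium: BR = High, leader payoff 5.
Among 8, 9, 3, 5, the best is 9 at Value. Subgame-perfect outcome: (Low, Value) with payoffs (9, 9).
Under simultaneous play:
Firm A's best replies: Budget→Low; Value→Low; Plus→High; Premium→High.
Firm B's best replies: Low→Value; Mid→Budget; High→Budget.
Only (Low, Value) has each player best-responding; Nash payoffs (9, 9).
Firm A earns 9 sequentially versus 9 at the Nash outcome: unchanged.

unchanged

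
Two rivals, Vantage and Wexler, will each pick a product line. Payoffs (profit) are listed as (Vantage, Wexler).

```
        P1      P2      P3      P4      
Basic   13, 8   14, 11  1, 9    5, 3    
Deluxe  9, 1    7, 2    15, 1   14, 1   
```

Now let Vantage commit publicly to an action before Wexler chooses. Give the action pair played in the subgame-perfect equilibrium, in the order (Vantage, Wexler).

(Basic, P2)

Solve by backward induction (Vantage leads).
- Basic: BR = P2, leader payoff 14.
- Deluxe: BR = P2, leader payoff 7.
Among 14, 7, the best is 14 at Basic. Subgame-perfect outcome: (Basic, P2) with payoffs (14, 11).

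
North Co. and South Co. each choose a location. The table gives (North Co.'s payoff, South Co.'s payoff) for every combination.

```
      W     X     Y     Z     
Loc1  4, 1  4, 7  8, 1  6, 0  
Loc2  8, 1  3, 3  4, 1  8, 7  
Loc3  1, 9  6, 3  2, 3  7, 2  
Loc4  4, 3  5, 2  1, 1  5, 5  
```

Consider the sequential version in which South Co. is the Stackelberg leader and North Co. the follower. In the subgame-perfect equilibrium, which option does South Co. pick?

Z

Backward induction with South Co. moving first.
- W → North Co. plays Loc2 (best of 4, 8, 1, 4); South Co. gets 1.
- X → North Co. plays Loc3 (best of 4, 3, 6, 5); South Co. gets 3.
- Y → North Co. plays Loc1 (best of 8, 4, 2, 1); South Co. gets 1.
- Z → North Co. plays Loc2 (best of 6, 8, 7, 5); South Co. gets 7.
South Co.'s induced payoffs are 1, 3, 1, 7, so South Co. commits to Z. Subgame-perfect outcome: (Loc2, Z) with payoffs (8, 7).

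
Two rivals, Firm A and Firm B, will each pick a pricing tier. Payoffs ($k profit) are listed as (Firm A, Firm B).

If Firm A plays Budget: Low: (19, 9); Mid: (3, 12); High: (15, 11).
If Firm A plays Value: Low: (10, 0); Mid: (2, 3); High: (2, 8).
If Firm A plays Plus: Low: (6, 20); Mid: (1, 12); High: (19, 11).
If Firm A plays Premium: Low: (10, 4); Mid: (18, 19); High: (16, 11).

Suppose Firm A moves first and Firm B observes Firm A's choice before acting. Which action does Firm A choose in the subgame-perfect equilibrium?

Firm B best-responds to each possible Firm A move:
- Budget: Firm B compares 9, 12, 11 and picks Mid; Firm A would get 3.
- Value: Firm B compares 0, 3, 8 and picks High; Firm A would get 2.
- Plus: Firm B compares 20, 12, 11 and picks Low; Firm A would get 6.
- Premium: Firm B compares 4, 19, 11 and picks Mid; Firm A would get 18.
Among 3, 2, 6, 18, the best is 18 at Premium. Subgame-perfect outcome: (Premium, Mid) with payoffs (18, 19).

Premium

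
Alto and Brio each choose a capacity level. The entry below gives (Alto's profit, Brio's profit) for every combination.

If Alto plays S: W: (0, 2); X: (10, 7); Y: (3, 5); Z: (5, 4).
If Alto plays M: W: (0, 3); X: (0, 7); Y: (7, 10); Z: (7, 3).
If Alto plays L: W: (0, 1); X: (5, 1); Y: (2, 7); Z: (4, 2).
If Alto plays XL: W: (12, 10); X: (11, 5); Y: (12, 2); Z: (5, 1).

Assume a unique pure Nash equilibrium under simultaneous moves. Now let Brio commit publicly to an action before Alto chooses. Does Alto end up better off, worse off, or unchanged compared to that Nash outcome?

unchanged

Alto best-responds to each possible Brio move:
- W: BR = XL, leader payoff 10.
- X: BR = XL, leader payoff 5.
- Y: BR = XL, leader payoff 2.
- Z: BR = M, leader payoff 3.
Among 10, 5, 2, 3, the best is 10 at W. Subgame-perfect outcome: (XL, W) with payoffs (12, 10).
Now find the simultaneous Nash equilibrium.
Alto's best replies: W→XL; X→XL; Y→XL; Z→M.
Brio's best replies: S→X; M→Y; L→Y; XL→W.
Only (XL, W) has each player best-responding; Nash payoffs (12, 10).
Alto earns 12 sequentially versus 12 at the Nash outcome: unchanged.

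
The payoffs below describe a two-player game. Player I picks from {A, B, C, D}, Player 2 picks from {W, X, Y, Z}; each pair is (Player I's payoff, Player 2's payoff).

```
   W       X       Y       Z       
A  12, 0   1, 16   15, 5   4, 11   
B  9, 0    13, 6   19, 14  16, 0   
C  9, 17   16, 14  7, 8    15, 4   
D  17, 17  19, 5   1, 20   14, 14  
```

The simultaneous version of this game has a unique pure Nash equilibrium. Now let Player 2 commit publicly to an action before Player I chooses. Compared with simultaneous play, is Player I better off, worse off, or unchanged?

worse off

Solve by backward induction (Player 2 leads).
- W: BR = D, leader payoff 17.
- X: BR = D, leader payoff 5.
- Y: BR = B, leader payoff 14.
- Z: BR = B, leader payoff 0.
Maximizing over 17, 5, 14, 0, Player 2 chooses W. Subgame-perfect outcome: (D, W) with payoffs (17, 17).
Now find the simultaneous Nash equilibrium.
Player I's best replies: W→D; X→D; Y→B; Z→B.
Player 2's best replies: A→X; B→Y; C→W; D→Y.
The unique mutual best reply is (B, Y), giving (19, 14).
Player I earns 17 sequentially versus 19 at the Nash outcome: worse off.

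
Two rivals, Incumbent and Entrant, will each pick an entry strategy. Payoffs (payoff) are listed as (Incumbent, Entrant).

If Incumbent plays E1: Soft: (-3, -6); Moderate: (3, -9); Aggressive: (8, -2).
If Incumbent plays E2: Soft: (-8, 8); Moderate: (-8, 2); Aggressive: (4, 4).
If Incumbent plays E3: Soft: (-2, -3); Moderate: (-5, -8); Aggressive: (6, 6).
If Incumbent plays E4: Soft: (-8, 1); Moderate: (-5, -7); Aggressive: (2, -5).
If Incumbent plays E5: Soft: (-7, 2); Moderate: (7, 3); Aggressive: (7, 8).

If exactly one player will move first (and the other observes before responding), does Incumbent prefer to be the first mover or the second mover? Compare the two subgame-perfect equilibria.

If Incumbent leads: Entrant's best replies are E1→Aggressive, E2→Soft, E3→Aggressive, E4→Soft, E5→Aggressive; Incumbent's induced payoffs 8, -8, 6, -8, 7; outcome (E1, Aggressive), payoffs (8, -2).
If Entrant leads: Incumbent's best replies are Soft→E3, Moderate→E5, Aggressive→E1; Entrant's induced payoffs -3, 3, -2; outcome (E5, Moderate), payoffs (7, 3).
Incumbent gets 8 moving first and 7 moving second, so Incumbent prefers to move first.

first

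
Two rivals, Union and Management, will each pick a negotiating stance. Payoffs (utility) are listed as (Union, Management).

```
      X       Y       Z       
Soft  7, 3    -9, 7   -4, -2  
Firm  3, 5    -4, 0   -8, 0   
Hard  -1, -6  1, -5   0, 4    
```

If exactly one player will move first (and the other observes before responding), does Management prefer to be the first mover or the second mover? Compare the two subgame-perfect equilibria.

If Union leads: Management's best replies are Soft→Y, Firm→X, Hard→Z; Union's induced payoffs -9, 3, 0; outcome (Firm, X), payoffs (3, 5).
If Management leads: Union's best replies are X→Soft, Y→Hard, Z→Hard; Management's induced payoffs 3, -5, 4; outcome (Hard, Z), payoffs (0, 4).
Management gets 4 moving first and 5 moving second, so Management prefers to move second.

second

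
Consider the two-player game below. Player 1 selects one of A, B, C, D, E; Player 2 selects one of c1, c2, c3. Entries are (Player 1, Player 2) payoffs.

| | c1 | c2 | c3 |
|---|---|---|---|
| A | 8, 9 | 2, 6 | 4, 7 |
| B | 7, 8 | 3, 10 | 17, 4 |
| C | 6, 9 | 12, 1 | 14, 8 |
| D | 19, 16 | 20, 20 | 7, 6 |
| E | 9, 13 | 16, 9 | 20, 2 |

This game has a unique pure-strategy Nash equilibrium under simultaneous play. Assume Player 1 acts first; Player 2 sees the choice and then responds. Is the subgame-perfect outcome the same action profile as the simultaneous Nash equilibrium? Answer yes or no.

Player 2 best-responds to each possible Player 1 move:
- A → Player 2 plays c1 (best of 9, 6, 7); Player 1 gets 8.
- B → Player 2 plays c2 (best of 8, 10, 4); Player 1 gets 3.
- C → Player 2 plays c1 (best of 9, 1, 8); Player 1 gets 6.
- D → Player 2 plays c2 (best of 16, 20, 6); Player 1 gets 20.
- E → Player 2 plays c1 (best of 13, 9, 2); Player 1 gets 9.
Player 1's induced payoffs are 8, 3, 6, 20, 9, so Player 1 commits to D. Subgame-perfect outcome: (D, c2) with payoffs (20, 20).
Under simultaneous play:
Player 1's best replies: c1→D; c2→D; c3→E.
Player 2's best replies: A→c1; B→c2; C→c1; D→c2; E→c1.
Only (D, c2) has each player best-responding; Nash payoffs (20, 20).
Sequential outcome (D, c2) coincides with the Nash profile (D, c2).

yes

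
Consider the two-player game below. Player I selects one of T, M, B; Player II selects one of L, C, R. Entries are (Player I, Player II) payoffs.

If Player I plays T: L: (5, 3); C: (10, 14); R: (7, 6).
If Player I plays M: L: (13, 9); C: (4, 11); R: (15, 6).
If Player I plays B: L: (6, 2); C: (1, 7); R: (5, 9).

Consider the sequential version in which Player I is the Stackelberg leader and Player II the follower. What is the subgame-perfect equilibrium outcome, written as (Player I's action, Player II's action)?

(T, C)

Player II best-responds to each possible Player I move:
- T → Player II plays C (best of 3, 14, 6); Player I gets 10.
- M → Player II plays C (best of 9, 11, 6); Player I gets 4.
- B → Player II plays R (best of 2, 7, 9); Player I gets 5.
Player I's induced payoffs are 10, 4, 5, so Player I commits to T. Subgame-perfect outcome: (T, C) with payoffs (10, 14).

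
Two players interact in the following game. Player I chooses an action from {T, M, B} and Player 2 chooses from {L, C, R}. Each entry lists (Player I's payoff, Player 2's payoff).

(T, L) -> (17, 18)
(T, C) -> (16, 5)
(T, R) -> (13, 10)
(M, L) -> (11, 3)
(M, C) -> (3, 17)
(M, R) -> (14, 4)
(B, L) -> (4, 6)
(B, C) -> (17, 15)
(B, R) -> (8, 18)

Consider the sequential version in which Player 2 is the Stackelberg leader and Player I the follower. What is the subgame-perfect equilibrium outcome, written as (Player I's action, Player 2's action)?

Backward induction with Player 2 moving first.
- L → Player I plays T (best of 17, 11, 4); Player 2 gets 18.
- C → Player I plays B (best of 16, 3, 17); Player 2 gets 15.
- R → Player I plays M (best of 13, 14, 8); Player 2 gets 4.
Maximizing over 18, 15, 4, Player 2 chooses L. Subgame-perfect outcome: (T, L) with payoffs (17, 18).

(T, L)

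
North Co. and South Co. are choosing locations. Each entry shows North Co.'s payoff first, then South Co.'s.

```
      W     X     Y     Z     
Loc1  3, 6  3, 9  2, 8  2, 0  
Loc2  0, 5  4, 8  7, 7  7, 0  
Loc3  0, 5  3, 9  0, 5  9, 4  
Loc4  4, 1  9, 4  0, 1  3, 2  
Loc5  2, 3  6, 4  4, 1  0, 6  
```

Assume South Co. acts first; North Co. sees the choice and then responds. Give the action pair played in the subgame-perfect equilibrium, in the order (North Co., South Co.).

Work backward from North Co.'s decision.
- W: North Co. compares 3, 0, 0, 4, 2 and picks Loc4; South Co. would get 1.
- X: North Co. compares 3, 4, 3, 9, 6 and picks Loc4; South Co. would get 4.
- Y: North Co. compares 2, 7, 0, 0, 4 and picks Loc2; South Co. would get 7.
- Z: North Co. compares 2, 7, 9, 3, 0 and picks Loc3; South Co. would get 4.
South Co.'s induced payoffs are 1, 4, 7, 4, so South Co. commits to Y. Subgame-perfect outcome: (Loc2, Y) with payoffs (7, 7).

(Loc2, Y)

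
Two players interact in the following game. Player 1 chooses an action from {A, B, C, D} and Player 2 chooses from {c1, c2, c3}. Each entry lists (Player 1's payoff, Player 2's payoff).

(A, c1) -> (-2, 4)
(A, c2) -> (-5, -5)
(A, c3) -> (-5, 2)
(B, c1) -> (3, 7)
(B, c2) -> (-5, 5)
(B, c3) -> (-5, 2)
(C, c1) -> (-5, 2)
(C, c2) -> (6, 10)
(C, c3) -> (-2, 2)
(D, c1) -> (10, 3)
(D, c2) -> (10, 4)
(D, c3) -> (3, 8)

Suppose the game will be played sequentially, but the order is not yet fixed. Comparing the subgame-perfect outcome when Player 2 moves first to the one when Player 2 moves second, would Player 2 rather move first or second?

second

If Player 1 leads: Player 2's best replies are A→c1, B→c1, C→c2, D→c3; Player 1's induced payoffs -2, 3, 6, 3; outcome (C, c2), payoffs (6, 10).
If Player 2 leads: Player 1's best replies are c1→D, c2→D, c3→D; Player 2's induced payoffs 3, 4, 8; outcome (D, c3), payoffs (3, 8).
Player 2 gets 8 moving first and 10 moving second, so Player 2 prefers to move second.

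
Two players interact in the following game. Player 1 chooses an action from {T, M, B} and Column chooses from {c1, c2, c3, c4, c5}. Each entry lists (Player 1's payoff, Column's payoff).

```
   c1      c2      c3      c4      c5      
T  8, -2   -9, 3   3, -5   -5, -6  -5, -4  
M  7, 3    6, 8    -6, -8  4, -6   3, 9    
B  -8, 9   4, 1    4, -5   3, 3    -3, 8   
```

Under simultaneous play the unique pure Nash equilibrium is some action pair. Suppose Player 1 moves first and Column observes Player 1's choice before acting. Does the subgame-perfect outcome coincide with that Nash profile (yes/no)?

yes

Work backward from Column's decision.
- T: BR = c2, leader payoff -9.
- M: BR = c5, leader payoff 3.
- B: BR = c1, leader payoff -8.
Among -9, 3, -8, the best is 3 at M. Subgame-perfect outcome: (M, c5) with payoffs (3, 9).
Now find the simultaneous Nash equilibrium.
Player 1's best replies: c1→T; c2→M; c3→B; c4→M; c5→M.
Column's best replies: T→c2; M→c5; B→c1.
The unique mutual best reply is (M, c5), giving (3, 9).
Sequential outcome (M, c5) coincides with the Nash profile (M, c5).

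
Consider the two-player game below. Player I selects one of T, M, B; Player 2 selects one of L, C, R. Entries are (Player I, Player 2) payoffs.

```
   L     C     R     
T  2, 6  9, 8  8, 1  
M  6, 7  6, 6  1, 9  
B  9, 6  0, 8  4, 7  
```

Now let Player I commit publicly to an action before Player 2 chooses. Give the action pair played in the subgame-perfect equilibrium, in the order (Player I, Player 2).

Player 2 best-responds to each possible Player I move:
- T → Player 2 plays C (best of 6, 8, 1); Player I gets 9.
- M → Player 2 plays R (best of 7, 6, 9); Player I gets 1.
- B → Player 2 plays C (best of 6, 8, 7); Player I gets 0.
Among 9, 1, 0, the best is 9 at T. Subgame-perfect outcome: (T, C) with payoffs (9, 8).

(T, C)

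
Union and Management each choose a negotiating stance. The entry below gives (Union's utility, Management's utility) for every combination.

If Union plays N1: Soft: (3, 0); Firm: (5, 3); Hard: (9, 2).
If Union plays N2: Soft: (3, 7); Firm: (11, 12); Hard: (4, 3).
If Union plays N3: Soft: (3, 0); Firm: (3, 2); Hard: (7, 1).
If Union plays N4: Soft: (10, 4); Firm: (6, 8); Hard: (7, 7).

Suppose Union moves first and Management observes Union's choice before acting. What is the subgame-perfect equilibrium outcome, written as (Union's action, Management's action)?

(N2, Firm)

Work backward from Management's decision.
- N1: BR = Firm, leader payoff 5.
- N2: BR = Firm, leader payoff 11.
- N3: BR = Firm, leader payoff 3.
- N4: BR = Firm, leader payoff 6.
Maximizing over 5, 11, 3, 6, Union chooses N2. Subgame-perfect outcome: (N2, Firm) with payoffs (11, 12).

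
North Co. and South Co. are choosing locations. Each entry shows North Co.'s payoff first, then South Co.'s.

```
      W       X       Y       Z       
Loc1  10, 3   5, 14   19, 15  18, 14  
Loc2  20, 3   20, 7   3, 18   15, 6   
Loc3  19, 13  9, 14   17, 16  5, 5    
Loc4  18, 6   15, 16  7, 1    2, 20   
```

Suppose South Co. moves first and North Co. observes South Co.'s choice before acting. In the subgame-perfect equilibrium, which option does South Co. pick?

Y

Work backward from North Co.'s decision.
- W: North Co. compares 10, 20, 19, 18 and picks Loc2; South Co. would get 3.
- X: North Co. compares 5, 20, 9, 15 and picks Loc2; South Co. would get 7.
- Y: North Co. compares 19, 3, 17, 7 and picks Loc1; South Co. would get 15.
- Z: North Co. compares 18, 15, 5, 2 and picks Loc1; South Co. would get 14.
Among 3, 7, 15, 14, the best is 15 at Y. Subgame-perfect outcome: (Loc1, Y) with payoffs (19, 15).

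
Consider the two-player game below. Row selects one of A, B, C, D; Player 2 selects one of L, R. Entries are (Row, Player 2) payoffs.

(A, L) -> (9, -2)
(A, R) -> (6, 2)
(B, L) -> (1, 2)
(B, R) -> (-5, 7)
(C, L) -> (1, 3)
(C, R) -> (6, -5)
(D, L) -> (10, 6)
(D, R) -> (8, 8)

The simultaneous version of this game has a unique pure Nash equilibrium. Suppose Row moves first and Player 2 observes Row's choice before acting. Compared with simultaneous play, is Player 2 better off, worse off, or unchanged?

unchanged

Player 2 best-responds to each possible Row move:
- A → Player 2 plays R (best of -2, 2); Row gets 6.
- B → Player 2 plays R (best of 2, 7); Row gets -5.
- C → Player 2 plays L (best of 3, -5); Row gets 1.
- D → Player 2 plays R (best of 6, 8); Row gets 8.
Row's induced payoffs are 6, -5, 1, 8, so Row commits to D. Subgame-perfect outcome: (D, R) with payoffs (8, 8).
Under simultaneous play:
Row's best replies: L→D; R→D.
Player 2's best replies: A→R; B→R; C→L; D→R.
The unique mutual best reply is (D, R), giving (8, 8).
Player 2 earns 8 sequentially versus 8 at the Nash outcome: unchanged.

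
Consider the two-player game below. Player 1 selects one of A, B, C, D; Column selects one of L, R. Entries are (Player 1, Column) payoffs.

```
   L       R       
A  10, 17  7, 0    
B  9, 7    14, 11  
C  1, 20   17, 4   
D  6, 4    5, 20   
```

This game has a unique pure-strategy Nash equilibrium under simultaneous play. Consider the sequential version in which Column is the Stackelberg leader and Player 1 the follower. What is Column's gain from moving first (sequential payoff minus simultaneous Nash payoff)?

0

Work backward from Player 1's decision.
- L → Player 1 plays A (best of 10, 9, 1, 6); Column gets 17.
- R → Player 1 plays C (best of 7, 14, 17, 5); Column gets 4.
Column's induced payoffs are 17, 4, so Column commits to L. Subgame-perfect outcome: (A, L) with payoffs (10, 17).
Under simultaneous play:
Player 1's best replies: L→A; R→C.
Column's best replies: A→L; B→R; C→L; D→R.
The unique mutual best reply is (A, L), giving (10, 17).
Column's commitment gain: 17 − 17 = 0.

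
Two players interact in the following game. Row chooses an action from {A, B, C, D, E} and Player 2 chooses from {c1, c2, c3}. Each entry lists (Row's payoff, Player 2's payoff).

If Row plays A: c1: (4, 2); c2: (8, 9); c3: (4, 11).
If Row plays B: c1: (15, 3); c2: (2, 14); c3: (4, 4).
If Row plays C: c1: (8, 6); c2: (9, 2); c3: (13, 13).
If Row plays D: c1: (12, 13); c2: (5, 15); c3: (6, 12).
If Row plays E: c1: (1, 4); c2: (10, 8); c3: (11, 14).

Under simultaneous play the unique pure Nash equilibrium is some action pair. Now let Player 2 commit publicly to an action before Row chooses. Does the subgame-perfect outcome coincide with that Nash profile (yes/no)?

Solve by backward induction (Player 2 leads).
- c1: Row compares 4, 15, 8, 12, 1 and picks B; Player 2 would get 3.
- c2: Row compares 8, 2, 9, 5, 10 and picks E; Player 2 would get 8.
- c3: Row compares 4, 4, 13, 6, 11 and picks C; Player 2 would get 13.
Player 2's induced payoffs are 3, 8, 13, so Player 2 commits to c3. Subgame-perfect outcome: (C, c3) with payoffs (13, 13).
For the simultaneous game, intersect best replies.
Row's best replies: c1→B; c2→E; c3→C.
Player 2's best replies: A→c3; B→c2; C→c3; D→c2; E→c3.
The unique mutual best reply is (C, c3), giving (13, 13).
Sequential outcome (C, c3) coincides with the Nash profile (C, c3).

yes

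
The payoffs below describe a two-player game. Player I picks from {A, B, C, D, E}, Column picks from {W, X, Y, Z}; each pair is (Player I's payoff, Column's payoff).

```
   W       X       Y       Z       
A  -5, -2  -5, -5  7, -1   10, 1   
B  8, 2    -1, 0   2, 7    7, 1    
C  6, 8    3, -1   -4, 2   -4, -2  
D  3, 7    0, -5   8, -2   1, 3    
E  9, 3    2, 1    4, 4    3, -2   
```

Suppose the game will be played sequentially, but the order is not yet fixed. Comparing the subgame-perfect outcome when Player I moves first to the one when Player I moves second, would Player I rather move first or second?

If Player I leads: Column's best replies are A→Z, B→Y, C→W, D→W, E→Y; Player I's induced payoffs 10, 2, 6, 3, 4; outcome (A, Z), payoffs (10, 1).
If Column leads: Player I's best replies are W→E, X→C, Y→D, Z→A; Column's induced payoffs 3, -1, -2, 1; outcome (E, W), payoffs (9, 3).
Player I gets 10 moving first and 9 moving second, so Player I prefers to move first.

first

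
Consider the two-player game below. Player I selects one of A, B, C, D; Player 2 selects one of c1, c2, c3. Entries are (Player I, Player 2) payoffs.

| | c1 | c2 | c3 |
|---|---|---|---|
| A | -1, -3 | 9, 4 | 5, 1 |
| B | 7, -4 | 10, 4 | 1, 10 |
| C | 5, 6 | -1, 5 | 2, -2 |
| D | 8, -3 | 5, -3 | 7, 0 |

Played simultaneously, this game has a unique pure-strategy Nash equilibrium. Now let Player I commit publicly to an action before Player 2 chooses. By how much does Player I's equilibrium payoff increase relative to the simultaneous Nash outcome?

Solve by backward induction (Player I leads).
- A: Player 2 compares -3, 4, 1 and picks c2; Player I would get 9.
- B: Player 2 compares -4, 4, 10 and picks c3; Player I would get 1.
- C: Player 2 compares 6, 5, -2 and picks c1; Player I would get 5.
- D: Player 2 compares -3, -3, 0 and picks c3; Player I would get 7.
Maximizing over 9, 1, 5, 7, Player I chooses A. Subgame-perfect outcome: (A, c2) with payoffs (9, 4).
For the simultaneous game, intersect best replies.
Player I's best replies: c1→D; c2→B; c3→D.
Player 2's best replies: A→c2; B→c3; C→c1; D→c3.
Only (D, c3) has each player best-responding; Nash payoffs (7, 0).
Player I's commitment gain: 9 − 7 = 2.

2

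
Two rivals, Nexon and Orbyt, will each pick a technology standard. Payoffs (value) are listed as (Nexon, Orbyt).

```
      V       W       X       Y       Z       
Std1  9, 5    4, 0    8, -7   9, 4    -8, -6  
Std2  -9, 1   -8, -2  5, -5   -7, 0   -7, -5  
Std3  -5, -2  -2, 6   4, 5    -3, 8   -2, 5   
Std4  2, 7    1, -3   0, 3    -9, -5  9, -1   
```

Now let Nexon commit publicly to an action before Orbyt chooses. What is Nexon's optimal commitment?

Orbyt best-responds to each possible Nexon move:
- Std1: BR = V, leader payoff 9.
- Std2: BR = V, leader payoff -9.
- Std3: BR = Y, leader payoff -3.
- Std4: BR = V, leader payoff 2.
Maximizing over 9, -9, -3, 2, Nexon chooses Std1. Subgame-perfect outcome: (Std1, V) with payoffs (9, 5).

Std1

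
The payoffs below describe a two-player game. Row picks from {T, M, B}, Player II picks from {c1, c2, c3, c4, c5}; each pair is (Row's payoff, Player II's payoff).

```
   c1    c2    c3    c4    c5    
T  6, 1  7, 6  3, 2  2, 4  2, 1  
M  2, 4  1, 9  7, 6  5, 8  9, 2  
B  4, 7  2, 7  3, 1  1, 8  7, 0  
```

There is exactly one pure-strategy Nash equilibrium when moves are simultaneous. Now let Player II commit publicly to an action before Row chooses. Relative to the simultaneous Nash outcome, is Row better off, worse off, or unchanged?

worse off

Solve by backward induction (Player II leads).
- c1 → Row plays T (best of 6, 2, 4); Player II gets 1.
- c2 → Row plays T (best of 7, 1, 2); Player II gets 6.
- c3 → Row plays M (best of 3, 7, 3); Player II gets 6.
- c4 → Row plays M (best of 2, 5, 1); Player II gets 8.
- c5 → Row plays M (best of 2, 9, 7); Player II gets 2.
Player II's induced payoffs are 1, 6, 6, 8, 2, so Player II commits to c4. Subgame-perfect outcome: (M, c4) with payoffs (5, 8).
Under simultaneous play:
Row's best replies: c1→T; c2→T; c3→M; c4→M; c5→M.
Player II's best replies: T→c2; M→c2; B→c4.
Only (T, c2) has each player best-responding; Nash payoffs (7, 6).
Row earns 5 sequentially versus 7 at the Nash outcome: worse off.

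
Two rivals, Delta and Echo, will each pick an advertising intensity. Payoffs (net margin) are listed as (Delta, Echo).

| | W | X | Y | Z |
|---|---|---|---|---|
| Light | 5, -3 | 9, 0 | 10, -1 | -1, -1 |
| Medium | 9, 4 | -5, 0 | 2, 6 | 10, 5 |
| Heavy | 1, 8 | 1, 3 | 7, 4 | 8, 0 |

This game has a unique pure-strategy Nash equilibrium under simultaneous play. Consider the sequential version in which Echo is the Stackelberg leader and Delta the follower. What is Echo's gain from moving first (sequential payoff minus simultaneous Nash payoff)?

Work backward from Delta's decision.
- W: BR = Medium, leader payoff 4.
- X: BR = Light, leader payoff 0.
- Y: BR = Light, leader payoff -1.
- Z: BR = Medium, leader payoff 5.
Echo's induced payoffs are 4, 0, -1, 5, so Echo commits to Z. Subgame-perfect outcome: (Medium, Z) with payoffs (10, 5).
For the simultaneous game, intersect best replies.
Delta's best replies: W→Medium; X→Light; Y→Light; Z→Medium.
Echo's best replies: Light→X; Medium→Y; Heavy→W.
Only (Light, X) has each player best-responding; Nash payoffs (9, 0).
Echo's commitment gain: 5 − 0 = 5.

5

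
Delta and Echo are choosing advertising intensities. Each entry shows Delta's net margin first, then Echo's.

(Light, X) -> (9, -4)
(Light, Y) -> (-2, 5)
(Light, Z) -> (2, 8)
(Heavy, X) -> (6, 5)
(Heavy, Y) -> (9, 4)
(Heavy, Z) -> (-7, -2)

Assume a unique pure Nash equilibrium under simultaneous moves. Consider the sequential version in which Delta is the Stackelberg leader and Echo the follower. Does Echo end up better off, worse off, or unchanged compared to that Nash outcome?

worse off

Solve by backward induction (Delta leads).
- Light: BR = Z, leader payoff 2.
- Heavy: BR = X, leader payoff 6.
Maximizing over 2, 6, Delta chooses Heavy. Subgame-perfect outcome: (Heavy, X) with payoffs (6, 5).
Under simultaneous play:
Delta's best replies: X→Light; Y→Heavy; Z→Light.
Echo's best replies: Light→Z; Heavy→X.
Only (Light, Z) has each player best-responding; Nash payoffs (2, 8).
Echo earns 5 sequentially versus 8 at the Nash outcome: worse off.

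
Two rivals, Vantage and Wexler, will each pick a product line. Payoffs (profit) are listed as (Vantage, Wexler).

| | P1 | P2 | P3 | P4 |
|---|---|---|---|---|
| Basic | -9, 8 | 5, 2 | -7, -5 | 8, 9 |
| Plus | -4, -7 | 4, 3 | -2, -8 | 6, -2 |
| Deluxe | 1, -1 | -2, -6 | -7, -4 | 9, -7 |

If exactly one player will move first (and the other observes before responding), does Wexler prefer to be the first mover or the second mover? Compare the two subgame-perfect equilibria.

If Vantage leads: Wexler's best replies are Basic→P4, Plus→P2, Deluxe→P1; Vantage's induced payoffs 8, 4, 1; outcome (Basic, P4), payoffs (8, 9).
If Wexler leads: Vantage's best replies are P1→Deluxe, P2→Basic, P3→Plus, P4→Deluxe; Wexler's induced payoffs -1, 2, -8, -7; outcome (Basic, P2), payoffs (5, 2).
Wexler gets 2 moving first and 9 moving second, so Wexler prefers to move second.

second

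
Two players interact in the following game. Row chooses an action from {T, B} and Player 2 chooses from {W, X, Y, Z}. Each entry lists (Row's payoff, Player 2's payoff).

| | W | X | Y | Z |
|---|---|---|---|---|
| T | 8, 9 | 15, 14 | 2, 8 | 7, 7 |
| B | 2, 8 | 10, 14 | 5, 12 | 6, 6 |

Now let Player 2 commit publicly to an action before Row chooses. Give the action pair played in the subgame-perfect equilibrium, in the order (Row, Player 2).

(T, X)

Backward induction with Player 2 moving first.
- W → Row plays T (best of 8, 2); Player 2 gets 9.
- X → Row plays T (best of 15, 10); Player 2 gets 14.
- Y → Row plays B (best of 2, 5); Player 2 gets 12.
- Z → Row plays T (best of 7, 6); Player 2 gets 7.
Maximizing over 9, 14, 12, 7, Player 2 chooses X. Subgame-perfect outcome: (T, X) with payoffs (15, 14).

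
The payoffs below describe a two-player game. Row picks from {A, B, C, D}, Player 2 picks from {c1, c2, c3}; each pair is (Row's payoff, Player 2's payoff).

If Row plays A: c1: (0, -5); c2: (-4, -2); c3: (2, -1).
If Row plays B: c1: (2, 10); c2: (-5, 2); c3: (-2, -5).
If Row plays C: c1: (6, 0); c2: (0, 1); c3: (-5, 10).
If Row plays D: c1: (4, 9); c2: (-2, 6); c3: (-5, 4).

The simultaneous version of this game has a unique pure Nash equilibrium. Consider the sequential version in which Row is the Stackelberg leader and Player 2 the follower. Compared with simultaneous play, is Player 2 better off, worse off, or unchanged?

Backward induction with Row moving first.
- A → Player 2 plays c3 (best of -5, -2, -1); Row gets 2.
- B → Player 2 plays c1 (best of 10, 2, -5); Row gets 2.
- C → Player 2 plays c3 (best of 0, 1, 10); Row gets -5.
- D → Player 2 plays c1 (best of 9, 6, 4); Row gets 4.
Maximizing over 2, 2, -5, 4, Row chooses D. Subgame-perfect outcome: (D, c1) with payoffs (4, 9).
For the simultaneous game, intersect best replies.
Row's best replies: c1→C; c2→C; c3→A.
Player 2's best replies: A→c3; B→c1; C→c3; D→c1.
Only (A, c3) has each player best-responding; Nash payoffs (2, -1).
Player 2 earns 9 sequentially versus -1 at the Nash outcome: better off.

better off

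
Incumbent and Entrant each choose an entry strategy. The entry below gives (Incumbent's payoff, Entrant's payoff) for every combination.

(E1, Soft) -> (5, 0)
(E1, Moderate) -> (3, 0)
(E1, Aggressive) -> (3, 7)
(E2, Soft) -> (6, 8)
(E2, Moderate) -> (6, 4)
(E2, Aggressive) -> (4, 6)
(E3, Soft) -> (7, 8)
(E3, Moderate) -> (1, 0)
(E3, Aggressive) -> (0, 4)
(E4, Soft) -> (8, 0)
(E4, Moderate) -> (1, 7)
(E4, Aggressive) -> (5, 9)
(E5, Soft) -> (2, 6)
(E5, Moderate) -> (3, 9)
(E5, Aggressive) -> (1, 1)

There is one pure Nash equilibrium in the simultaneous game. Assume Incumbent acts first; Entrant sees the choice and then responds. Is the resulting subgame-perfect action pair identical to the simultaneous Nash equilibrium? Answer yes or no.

no

Solve by backward induction (Incumbent leads).
- E1 → Entrant plays Aggressive (best of 0, 0, 7); Incumbent gets 3.
- E2 → Entrant plays Soft (best of 8, 4, 6); Incumbent gets 6.
- E3 → Entrant plays Soft (best of 8, 0, 4); Incumbent gets 7.
- E4 → Entrant plays Aggressive (best of 0, 7, 9); Incumbent gets 5.
- E5 → Entrant plays Moderate (best of 6, 9, 1); Incumbent gets 3.
Among 3, 6, 7, 5, 3, the best is 7 at E3. Subgame-perfect outcome: (E3, Soft) with payoffs (7, 8).
For the simultaneous game, intersect best replies.
Incumbent's best replies: Soft→E4; Moderate→E2; Aggressive→E4.
Entrant's best replies: E1→Aggressive; E2→Soft; E3→Soft; E4→Aggressive; E5→Moderate.
The unique mutual best reply is (E4, Aggressive), giving (5, 9).
Sequential outcome (E3, Soft) differs from the Nash profile (E4, Aggressive).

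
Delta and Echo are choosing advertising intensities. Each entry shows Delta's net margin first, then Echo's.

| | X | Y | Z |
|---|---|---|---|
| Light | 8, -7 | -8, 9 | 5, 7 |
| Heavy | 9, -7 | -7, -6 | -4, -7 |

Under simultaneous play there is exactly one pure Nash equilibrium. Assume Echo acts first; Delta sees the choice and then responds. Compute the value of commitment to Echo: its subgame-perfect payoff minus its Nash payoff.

13

Work backward from Delta's decision.
- X → Delta plays Heavy (best of 8, 9); Echo gets -7.
- Y → Delta plays Heavy (best of -8, -7); Echo gets -6.
- Z → Delta plays Light (best of 5, -4); Echo gets 7.
Maximizing over -7, -6, 7, Echo chooses Z. Subgame-perfect outcome: (Light, Z) with payoffs (5, 7).
For the simultaneous game, intersect best replies.
Delta's best replies: X→Heavy; Y→Heavy; Z→Light.
Echo's best replies: Light→Y; Heavy→Y.
Only (Heavy, Y) has each player best-responding; Nash payoffs (-7, -6).
Echo's commitment gain: 7 − -6 = 13.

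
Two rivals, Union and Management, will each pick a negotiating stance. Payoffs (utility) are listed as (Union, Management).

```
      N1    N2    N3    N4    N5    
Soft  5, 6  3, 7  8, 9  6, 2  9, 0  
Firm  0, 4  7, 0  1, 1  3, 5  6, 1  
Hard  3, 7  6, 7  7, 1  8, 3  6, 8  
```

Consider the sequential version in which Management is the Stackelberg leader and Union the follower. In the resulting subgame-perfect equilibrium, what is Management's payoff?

Union best-responds to each possible Management move:
- N1: Union compares 5, 0, 3 and picks Soft; Management would get 6.
- N2: Union compares 3, 7, 6 and picks Firm; Management would get 0.
- N3: Union compares 8, 1, 7 and picks Soft; Management would get 9.
- N4: Union compares 6, 3, 8 and picks Hard; Management would get 3.
- N5: Union compares 9, 6, 6 and picks Soft; Management would get 0.
Among 6, 0, 9, 3, 0, the best is 9 at N3. Subgame-perfect outcome: (Soft, N3) with payoffs (8, 9).

9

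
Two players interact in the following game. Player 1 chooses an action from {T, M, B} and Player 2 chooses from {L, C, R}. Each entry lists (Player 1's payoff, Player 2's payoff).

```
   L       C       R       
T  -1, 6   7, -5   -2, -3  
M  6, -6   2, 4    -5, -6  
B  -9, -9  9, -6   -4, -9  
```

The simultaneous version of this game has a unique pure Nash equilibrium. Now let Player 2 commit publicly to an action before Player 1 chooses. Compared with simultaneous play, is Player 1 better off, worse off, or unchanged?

worse off

Work backward from Player 1's decision.
- L: Player 1 compares -1, 6, -9 and picks M; Player 2 would get -6.
- C: Player 1 compares 7, 2, 9 and picks B; Player 2 would get -6.
- R: Player 1 compares -2, -5, -4 and picks T; Player 2 would get -3.
Player 2's induced payoffs are -6, -6, -3, so Player 2 commits to R. Subgame-perfect outcome: (T, R) with payoffs (-2, -3).
Under simultaneous play:
Player 1's best replies: L→M; C→B; R→T.
Player 2's best replies: T→L; M→C; B→C.
Only (B, C) has each player best-responding; Nash payoffs (9, -6).
Player 1 earns -2 sequentially versus 9 at the Nash outcome: worse off.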